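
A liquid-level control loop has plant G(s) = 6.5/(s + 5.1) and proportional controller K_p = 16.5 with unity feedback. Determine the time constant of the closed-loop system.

τ = 0.0089 s

Closed-loop transfer function: T(s) = K_p·G(s)/(1 + K_p·G(s)) = 107.2/(s + 5.1 + 107.2) = 107.2/(s + 112.3).
Time constant τ = 1/112.3 = 0.0089 s.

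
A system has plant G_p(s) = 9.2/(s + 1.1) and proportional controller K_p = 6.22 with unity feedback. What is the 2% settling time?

Closed-loop transfer function: T(s) = K_p·G_p(s)/(1 + K_p·G_p(s)) = 57.22/(s + 1.1 + 57.22) = 57.22/(s + 58.32).
Time constant τ = 1/58.32 = 0.01715 s, so the 2% settling time is about 4τ = 0.0686 s.

T_s ≈ 0.0686 s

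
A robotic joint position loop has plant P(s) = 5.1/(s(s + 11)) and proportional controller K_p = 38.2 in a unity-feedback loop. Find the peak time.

The closed-loop denominator s² + 11s + 194.8 gives ω_n = √194.8 = 13.96 and ζ = 11/(2ω_n) = 0.394.
Damped frequency ω_d = ω_n√(1−ζ²) = 12.83 rad/s, so peak time T_p = π/ω_d = 0.245 s.

T_p = 0.245 s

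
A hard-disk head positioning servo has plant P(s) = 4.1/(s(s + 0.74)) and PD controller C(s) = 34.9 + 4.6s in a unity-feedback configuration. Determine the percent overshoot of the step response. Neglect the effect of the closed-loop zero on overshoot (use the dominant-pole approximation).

1.12%

Forward path: (34.9 + 4.6s)·4.1/(s(s+0.74)). The closed-loop characteristic equation is s² + (0.74 + 4.1·4.6)s + 4.1·34.9 = 0.
That is s² + 19.6s + 143.1 = 0, so ω_n = 11.96 rad/s and ζ = 19.6/(2·11.96) = 0.8193.
%OS = 100·exp(−πζ/√(1−ζ²)) = 1.12%.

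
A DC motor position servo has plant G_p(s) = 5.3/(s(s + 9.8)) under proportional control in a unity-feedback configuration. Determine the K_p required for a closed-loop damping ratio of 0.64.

Closed-loop characteristic equation: s² + 9.8s + K_p·5.3 = 0.
So ω_n = √(5.3K_p) and 2ζω_n = 9.8, giving ζ = 9.8/(2√(5.3K_p)).
Setting ζ = 0.64: √(5.3K_p) = 9.8/(2·0.64) = 7.656, so K_p = 58.62/5.3 = 11.1.

K_p = 11.1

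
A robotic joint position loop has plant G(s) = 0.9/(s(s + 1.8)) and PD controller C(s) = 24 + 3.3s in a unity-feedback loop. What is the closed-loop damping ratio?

ζ = 0.513

Forward path: (24 + 3.3s)·0.9/(s(s+1.8)). The closed-loop characteristic equation is s² + (1.8 + 0.9·3.3)s + 0.9·24 = 0.
That is s² + 4.77s + 21.6 = 0, so ω_n = 4.648 rad/s and ζ = 4.77/(2·4.648) = 0.5132.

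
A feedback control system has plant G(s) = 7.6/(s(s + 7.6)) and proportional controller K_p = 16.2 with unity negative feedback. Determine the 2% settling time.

T_s ≈ 1.05 s

The closed-loop denominator s² + 7.6s + 123.1 gives ω_n = √123.1 = 11.1 and ζ = 7.6/(2ω_n) = 0.3425.
2% settling time T_s ≈ 4/(ζω_n) = 4/3.8 = 1.05 s.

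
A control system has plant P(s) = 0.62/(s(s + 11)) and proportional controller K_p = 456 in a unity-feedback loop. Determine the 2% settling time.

From 1 + K_pP(s) = 0: s² + 11s + 282.7 = 0 ⇒ ω_n = 16.81, ζ = 0.3271.
2% settling time T_s ≈ 4/(ζω_n) = 4/5.5 = 0.727 s.

T_s ≈ 0.727 s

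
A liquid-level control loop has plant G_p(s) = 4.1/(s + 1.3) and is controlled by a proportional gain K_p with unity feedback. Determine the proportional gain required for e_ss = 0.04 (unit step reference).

K_p = 7.61

For a type-0 loop with proportional control, e_ss = 1/(1 + K_p·G_p(0)).
G_p(0) = 3.154. Require 1/(1 + K_p·3.154) = 0.04, so 1 + 3.154·K_p = 25.
K_p = (25 − 1)/3.154 = 7.61.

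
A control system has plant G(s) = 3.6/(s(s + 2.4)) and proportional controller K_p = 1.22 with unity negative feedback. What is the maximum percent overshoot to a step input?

11.1%

From 1 + K_pG(s) = 0: s² + 2.4s + 4.392 = 0 ⇒ ω_n = 2.096, ζ = 0.5726.
%OS = 100·exp(−πζ/√(1−ζ²)) = 100·exp(−π·0.5726/√0.6721) = 11.1%.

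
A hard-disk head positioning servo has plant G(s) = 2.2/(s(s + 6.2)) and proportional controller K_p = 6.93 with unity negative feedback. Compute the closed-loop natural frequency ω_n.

ω_n = 3.9 rad/s

1 + K_p·G(s) = 0 gives s² + 6.2s + 15.25 = 0.
So ω_n² = 15.25 ⇒ ω_n = 3.905 rad/s, and ζ = 6.2/(2ω_n) = 0.794.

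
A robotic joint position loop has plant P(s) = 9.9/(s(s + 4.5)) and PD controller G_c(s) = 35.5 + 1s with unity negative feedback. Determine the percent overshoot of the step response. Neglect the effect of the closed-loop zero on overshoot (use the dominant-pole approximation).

27.1%

Forward path: (35.5 + 1s)·9.9/(s(s+4.5)). The closed-loop characteristic equation is s² + (4.5 + 9.9·1)s + 9.9·35.5 = 0.
That is s² + 14.4s + 351.4 = 0, so ω_n = 18.75 rad/s and ζ = 14.4/(2·18.75) = 0.3841.
%OS = 100·exp(−πζ/√(1−ζ²)) = 27.1%.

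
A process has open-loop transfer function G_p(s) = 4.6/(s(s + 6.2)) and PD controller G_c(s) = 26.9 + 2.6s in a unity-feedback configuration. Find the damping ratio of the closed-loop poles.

Forward path: (26.9 + 2.6s)·4.6/(s(s+6.2)). The closed-loop characteristic equation is s² + (6.2 + 4.6·2.6)s + 4.6·26.9 = 0.
That is s² + 18.16s + 123.7 = 0, so ω_n = 11.12 rad/s and ζ = 18.16/(2·11.12) = 0.8163.

ζ = 0.816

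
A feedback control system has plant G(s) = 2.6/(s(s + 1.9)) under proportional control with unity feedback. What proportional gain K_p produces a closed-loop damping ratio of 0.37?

K_p = 2.54

Closed-loop characteristic equation: s² + 1.9s + K_p·2.6 = 0.
So ω_n = √(2.6K_p) and 2ζω_n = 1.9, giving ζ = 1.9/(2√(2.6K_p)).
Setting ζ = 0.37: √(2.6K_p) = 1.9/(2·0.37) = 2.568, so K_p = 6.592/2.6 = 2.54.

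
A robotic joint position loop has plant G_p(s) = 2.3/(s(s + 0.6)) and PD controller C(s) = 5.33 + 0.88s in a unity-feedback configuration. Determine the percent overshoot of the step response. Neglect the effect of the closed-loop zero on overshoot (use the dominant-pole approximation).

28.1%

Forward path: (5.33 + 0.88s)·2.3/(s(s+0.6)). The closed-loop characteristic equation is s² + (0.6 + 2.3·0.88)s + 2.3·5.33 = 0.
That is s² + 2.624s + 12.26 = 0, so ω_n = 3.501 rad/s and ζ = 2.624/(2·3.501) = 0.3747.
%OS = 100·exp(−πζ/√(1−ζ²)) = 28.1%.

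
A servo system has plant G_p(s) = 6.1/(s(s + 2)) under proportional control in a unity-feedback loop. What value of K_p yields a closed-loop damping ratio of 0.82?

Closed-loop characteristic equation: s² + 2s + K_p·6.1 = 0.
So ω_n = √(6.1K_p) and 2ζω_n = 2, giving ζ = 2/(2√(6.1K_p)).
Setting ζ = 0.82: √(6.1K_p) = 2/(2·0.82) = 1.22, so K_p = 1.487/6.1 = 0.244.

K_p = 0.244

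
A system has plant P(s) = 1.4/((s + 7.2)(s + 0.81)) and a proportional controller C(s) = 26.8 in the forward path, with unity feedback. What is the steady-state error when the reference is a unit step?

The loop is type 0. Static position error constant K_pos = C(0)·P(0) = 26.8·0.2401 = 6.433.
Steady-state error to a unit step: e_ss = 1/(1+K_pos) = 1/7.433 = 0.135.

0.135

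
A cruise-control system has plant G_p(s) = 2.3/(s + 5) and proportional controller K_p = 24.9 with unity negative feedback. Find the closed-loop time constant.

Closed-loop transfer function: T(s) = K_p·G_p(s)/(1 + K_p·G_p(s)) = 57.27/(s + 5 + 57.27) = 57.27/(s + 62.27).
Time constant τ = 1/62.27 = 0.0161 s.

τ = 0.0161 s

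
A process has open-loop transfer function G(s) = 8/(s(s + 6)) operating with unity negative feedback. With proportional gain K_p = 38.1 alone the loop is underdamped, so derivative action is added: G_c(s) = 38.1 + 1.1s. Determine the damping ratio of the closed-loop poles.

Forward path: (38.1 + 1.1s)·8/(s(s+6)). The closed-loop characteristic equation is s² + (6 + 8·1.1)s + 8·38.1 = 0.
That is s² + 14.8s + 304.8 = 0, so ω_n = 17.46 rad/s and ζ = 14.8/(2·17.46) = 0.4239.

ζ = 0.424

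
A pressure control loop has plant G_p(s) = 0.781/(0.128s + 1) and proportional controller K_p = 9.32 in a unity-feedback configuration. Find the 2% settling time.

T_s ≈ 0.0618 s

Closed loop: T(s) = K_p·G_p/(1+K_p·G_p) = 7.279/(0.128s + 1 + 7.279), with pole at s = −(1 + 7.279)/0.128 = −64.68.
τ = 1/64.68 = 0.01546 s, so 2% settling time ≈ 4τ = 0.0618 s.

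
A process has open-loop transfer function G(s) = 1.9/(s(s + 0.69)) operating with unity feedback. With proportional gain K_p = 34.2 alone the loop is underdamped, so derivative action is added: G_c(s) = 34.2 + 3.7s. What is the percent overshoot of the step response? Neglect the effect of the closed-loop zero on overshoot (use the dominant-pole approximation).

Forward path: (34.2 + 3.7s)·1.9/(s(s+0.69)). The closed-loop characteristic equation is s² + (0.69 + 1.9·3.7)s + 1.9·34.2 = 0.
That is s² + 7.72s + 64.98 = 0, so ω_n = 8.061 rad/s and ζ = 7.72/(2·8.061) = 0.4788.
%OS = 100·exp(−πζ/√(1−ζ²)) = 18%.

18%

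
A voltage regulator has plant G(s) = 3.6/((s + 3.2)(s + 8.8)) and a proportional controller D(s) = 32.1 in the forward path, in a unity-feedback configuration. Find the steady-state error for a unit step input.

The loop is type 0. Static position error constant K_pos = D(0)·G(0) = 32.1·0.1278 = 4.104.
Steady-state error to a unit step: e_ss = 1/(1+K_pos) = 1/5.104 = 0.196.

0.196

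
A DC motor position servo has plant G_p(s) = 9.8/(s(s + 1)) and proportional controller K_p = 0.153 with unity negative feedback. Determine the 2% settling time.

From 1 + K_pG_p(s) = 0: s² + 1s + 1.499 = 0 ⇒ ω_n = 1.224, ζ = 0.4083.
2% settling time T_s ≈ 4/(ζω_n) = 4/0.5 = 8 s.

T_s ≈ 8 s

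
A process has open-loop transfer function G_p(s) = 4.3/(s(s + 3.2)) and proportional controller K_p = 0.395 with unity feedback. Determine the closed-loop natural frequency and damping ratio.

ω_n = 1.3 rad/s, ζ = 1.23

The closed-loop denominator is s(s+3.2) + 0.395·4.3 = s² + 3.2s + 1.698.
Matching s² + 2ζω_n s + ω_n²: ω_n = √1.698 = 1.303 rad/s and 2ζω_n = 3.2, so ζ = 3.2/(2·1.303) = 1.23.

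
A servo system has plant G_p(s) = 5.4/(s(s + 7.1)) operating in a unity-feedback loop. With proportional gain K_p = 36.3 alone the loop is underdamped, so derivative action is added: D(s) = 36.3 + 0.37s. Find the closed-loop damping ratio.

ζ = 0.325

Forward path: (36.3 + 0.37s)·5.4/(s(s+7.1)). The closed-loop characteristic equation is s² + (7.1 + 5.4·0.37)s + 5.4·36.3 = 0.
That is s² + 9.098s + 196 = 0, so ω_n = 14 rad/s and ζ = 9.098/(2·14) = 0.3249.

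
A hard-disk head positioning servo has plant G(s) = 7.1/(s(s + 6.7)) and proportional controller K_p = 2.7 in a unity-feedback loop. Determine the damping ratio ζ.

The closed-loop denominator is s(s+6.7) + 2.7·7.1 = s² + 6.7s + 19.17.
So ω_n² = 19.17 ⇒ ω_n = 4.378 rad/s, and ζ = 6.7/(2ω_n) = 0.765.

ζ = 0.765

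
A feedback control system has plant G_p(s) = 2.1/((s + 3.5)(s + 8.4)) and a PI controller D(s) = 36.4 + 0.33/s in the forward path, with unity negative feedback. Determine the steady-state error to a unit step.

The open loop D(s)G_p(s) has a pole at the origin (type 1), so the static position error constant is infinite and e_ss = 1/(1+∞) = 0.

0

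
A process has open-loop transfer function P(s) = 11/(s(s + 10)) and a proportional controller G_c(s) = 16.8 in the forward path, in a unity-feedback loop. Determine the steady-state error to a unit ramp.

The loop has one pole at the origin (type 1). Velocity error constant K_v = lim_{s→0} s·G_c(s)P(s) = 16.8·11/10 = 18.48.
Steady-state error to a unit ramp: e_ss = 1/K_v = 0.0541.

0.0541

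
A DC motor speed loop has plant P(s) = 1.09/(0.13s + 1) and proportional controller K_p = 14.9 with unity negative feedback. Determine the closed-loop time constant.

Closed loop: T(s) = K_p·P/(1+K_p·P) = 16.24/(0.13s + 1 + 16.24), with pole at s = −(1 + 16.24)/0.13 = −132.6.
Closed-loop time constant τ = 1/132.6 = 0.00754 s.

τ = 0.00754 s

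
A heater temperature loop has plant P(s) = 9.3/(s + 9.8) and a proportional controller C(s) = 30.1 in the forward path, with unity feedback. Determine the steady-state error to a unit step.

The loop is type 0. Static position error constant K_pos = C(0)·P(0) = 30.1·0.949 = 28.56.
Steady-state error to a unit step: e_ss = 1/(1+K_pos) = 1/29.56 = 0.0338.

0.0338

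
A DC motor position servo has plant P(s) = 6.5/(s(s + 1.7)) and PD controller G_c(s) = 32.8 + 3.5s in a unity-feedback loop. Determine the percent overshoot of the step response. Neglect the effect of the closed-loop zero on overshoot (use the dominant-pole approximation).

Forward path: (32.8 + 3.5s)·6.5/(s(s+1.7)). The closed-loop characteristic equation is s² + (1.7 + 6.5·3.5)s + 6.5·32.8 = 0.
That is s² + 24.45s + 213.2 = 0, so ω_n = 14.6 rad/s and ζ = 24.45/(2·14.6) = 0.8373.
%OS = 100·exp(−πζ/√(1−ζ²)) = 0.815%.

0.815%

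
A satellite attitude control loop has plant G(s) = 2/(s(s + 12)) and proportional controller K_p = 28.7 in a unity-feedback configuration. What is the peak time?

T_p = 0.679 s

The closed-loop denominator s² + 12s + 57.4 gives ω_n = √57.4 = 7.576 and ζ = 12/(2ω_n) = 0.7919.
Damped frequency ω_d = ω_n√(1−ζ²) = 4.626 rad/s, so peak time T_p = π/ω_d = 0.679 s.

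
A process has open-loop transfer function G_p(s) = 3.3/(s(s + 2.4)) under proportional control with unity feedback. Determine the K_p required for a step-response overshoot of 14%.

K_p = 1.55

From %OS = 100·exp(−πζ/√(1−ζ²)) = 14%, ζ = −ln(0.14)/√(π²+ln²(0.14)) = 0.5305.
Characteristic equation s² + 2.4s + 3.3K_p = 0 gives ζ = 2.4/(2√(3.3K_p)).
Setting ζ = 0.5305: √(3.3K_p) = 2.4/(2·0.5305) = 2.262, so K_p = 5.117/3.3 = 1.55.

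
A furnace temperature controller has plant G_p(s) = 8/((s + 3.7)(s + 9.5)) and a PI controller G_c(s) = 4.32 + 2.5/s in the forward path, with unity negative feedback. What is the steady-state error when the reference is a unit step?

The open loop G_c(s)G_p(s) has a pole at the origin (type 1), so the static position error constant is infinite and e_ss = 1/(1+∞) = 0.

0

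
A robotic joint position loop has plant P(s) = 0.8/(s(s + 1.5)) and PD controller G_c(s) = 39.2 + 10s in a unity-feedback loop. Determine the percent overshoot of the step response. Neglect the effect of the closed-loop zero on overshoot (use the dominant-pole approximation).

0.653%

Forward path: (39.2 + 10s)·0.8/(s(s+1.5)). The closed-loop characteristic equation is s² + (1.5 + 0.8·10)s + 0.8·39.2 = 0.
That is s² + 9.5s + 31.36 = 0, so ω_n = 5.6 rad/s and ζ = 9.5/(2·5.6) = 0.8482.
%OS = 100·exp(−πζ/√(1−ζ²)) = 0.653%.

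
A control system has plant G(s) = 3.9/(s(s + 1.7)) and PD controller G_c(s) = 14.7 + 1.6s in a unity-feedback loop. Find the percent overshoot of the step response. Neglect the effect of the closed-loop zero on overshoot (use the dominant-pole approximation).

14.5%

Forward path: (14.7 + 1.6s)·3.9/(s(s+1.7)). The closed-loop characteristic equation is s² + (1.7 + 3.9·1.6)s + 3.9·14.7 = 0.
That is s² + 7.94s + 57.33 = 0, so ω_n = 7.572 rad/s and ζ = 7.94/(2·7.572) = 0.5243.
%OS = 100·exp(−πζ/√(1−ζ²)) = 14.5%.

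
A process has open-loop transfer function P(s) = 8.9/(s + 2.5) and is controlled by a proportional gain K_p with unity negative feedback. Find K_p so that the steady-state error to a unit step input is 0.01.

K_p = 27.8

For a type-0 loop with proportional control, e_ss = 1/(1 + K_p·P(0)).
P(0) = 3.56. Require 1/(1 + K_p·3.56) = 0.01, so 1 + 3.56·K_p = 100.
K_p = (100 − 1)/3.56 = 27.8.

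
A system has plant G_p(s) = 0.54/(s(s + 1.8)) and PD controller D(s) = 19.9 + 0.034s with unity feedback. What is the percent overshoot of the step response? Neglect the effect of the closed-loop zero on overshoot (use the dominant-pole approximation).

Forward path: (19.9 + 0.034s)·0.54/(s(s+1.8)). The closed-loop characteristic equation is s² + (1.8 + 0.54·0.034)s + 0.54·19.9 = 0.
That is s² + 1.818s + 10.75 = 0, so ω_n = 3.278 rad/s and ζ = 1.818/(2·3.278) = 0.2773.
%OS = 100·exp(−πζ/√(1−ζ²)) = 40.4%.

40.4%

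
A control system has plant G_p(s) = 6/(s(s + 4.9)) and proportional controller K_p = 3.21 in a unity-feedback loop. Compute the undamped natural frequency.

ω_n = 4.39 rad/s

With unity feedback the closed-loop characteristic equation is s² + 4.9s + 3.21·6 = s² + 4.9s + 19.26 = 0.
Matching s² + 2ζω_n s + ω_n²: ω_n = √19.26 = 4.389 rad/s and 2ζω_n = 4.9, so ζ = 4.9/(2·4.389) = 0.558.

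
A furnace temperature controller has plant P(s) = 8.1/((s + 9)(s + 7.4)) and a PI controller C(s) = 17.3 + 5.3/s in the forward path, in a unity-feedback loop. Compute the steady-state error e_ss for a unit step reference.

The open loop C(s)P(s) has a pole at the origin (type 1), so the static position error constant is infinite and e_ss = 1/(1+∞) = 0.

0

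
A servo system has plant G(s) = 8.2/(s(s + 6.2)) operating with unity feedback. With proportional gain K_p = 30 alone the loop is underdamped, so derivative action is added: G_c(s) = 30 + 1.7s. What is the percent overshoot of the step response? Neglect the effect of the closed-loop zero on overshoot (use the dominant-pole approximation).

Forward path: (30 + 1.7s)·8.2/(s(s+6.2)). The closed-loop characteristic equation is s² + (6.2 + 8.2·1.7)s + 8.2·30 = 0.
That is s² + 20.14s + 246 = 0, so ω_n = 15.68 rad/s and ζ = 20.14/(2·15.68) = 0.642.
%OS = 100·exp(−πζ/√(1−ζ²)) = 7.2%.

7.2%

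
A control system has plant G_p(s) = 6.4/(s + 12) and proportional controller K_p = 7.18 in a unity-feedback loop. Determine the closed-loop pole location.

Closed-loop transfer function: T(s) = K_p·G_p(s)/(1 + K_p·G_p(s)) = 45.95/(s + 12 + 45.95) = 45.95/(s + 57.95).
The closed-loop pole is at s = −57.95.

s = -57.95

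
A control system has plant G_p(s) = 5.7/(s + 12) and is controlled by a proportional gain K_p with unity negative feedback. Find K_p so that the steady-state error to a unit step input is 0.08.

K_p = 24.2

For a type-0 loop with proportional control, e_ss = 1/(1 + K_p·G_p(0)).
G_p(0) = 0.475. Require 1/(1 + K_p·0.475) = 0.08, so 1 + 0.475·K_p = 12.5.
K_p = (12.5 − 1)/0.475 = 24.2.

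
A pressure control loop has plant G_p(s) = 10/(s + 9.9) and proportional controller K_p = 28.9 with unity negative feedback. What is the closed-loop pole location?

s = -298.9

Closed-loop transfer function: T(s) = K_p·G_p(s)/(1 + K_p·G_p(s)) = 289/(s + 9.9 + 289) = 289/(s + 298.9).
The closed-loop pole is at s = −298.9.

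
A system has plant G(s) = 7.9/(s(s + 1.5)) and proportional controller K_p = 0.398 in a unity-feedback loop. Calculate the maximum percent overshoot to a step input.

23.1%

From 1 + K_pG(s) = 0: s² + 1.5s + 3.144 = 0 ⇒ ω_n = 1.773, ζ = 0.423.
%OS = 100·exp(−πζ/√(1−ζ²)) = 100·exp(−π·0.423/√0.8211) = 23.1%.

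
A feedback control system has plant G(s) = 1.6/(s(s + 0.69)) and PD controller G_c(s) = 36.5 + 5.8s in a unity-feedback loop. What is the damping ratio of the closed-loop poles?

Forward path: (36.5 + 5.8s)·1.6/(s(s+0.69)). The closed-loop characteristic equation is s² + (0.69 + 1.6·5.8)s + 1.6·36.5 = 0.
That is s² + 9.97s + 58.4 = 0, so ω_n = 7.642 rad/s and ζ = 9.97/(2·7.642) = 0.6523.

ζ = 0.652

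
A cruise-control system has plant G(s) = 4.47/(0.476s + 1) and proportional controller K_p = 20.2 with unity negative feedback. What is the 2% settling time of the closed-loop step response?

Closed loop: T(s) = K_p·G/(1+K_p·G) = 90.29/(0.476s + 1 + 90.29), with pole at s = −(1 + 90.29)/0.476 = −191.8.
τ = 1/191.8 = 0.005214 s, so 2% settling time ≈ 4τ = 0.0209 s.

T_s ≈ 0.0209 s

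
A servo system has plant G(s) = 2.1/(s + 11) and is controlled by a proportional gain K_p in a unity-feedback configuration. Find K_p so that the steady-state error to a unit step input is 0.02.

K_p = 257

The loop is type 0, so e_ss(step) = 1/(1 + K_pos) with K_pos = K_p·G(0).
G(0) = 0.1909. Require 1/(1 + K_p·0.1909) = 0.02, so 1 + 0.1909·K_p = 50.
K_p = (50 − 1)/0.1909 = 257.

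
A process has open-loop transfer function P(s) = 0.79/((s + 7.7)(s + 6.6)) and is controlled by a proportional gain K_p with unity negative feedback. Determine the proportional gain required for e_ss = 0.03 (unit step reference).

K_p = 2080

For a type-0 loop with proportional control, e_ss = 1/(1 + K_p·P(0)).
P(0) = 0.01555. Require 1/(1 + K_p·0.01555) = 0.03, so 1 + 0.01555·K_p = 33.33.
K_p = (33.33 − 1)/0.01555 = 2080.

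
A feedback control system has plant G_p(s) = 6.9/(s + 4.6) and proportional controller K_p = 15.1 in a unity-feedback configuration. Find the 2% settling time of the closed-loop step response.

T_s ≈ 0.0368 s

Closed-loop transfer function: T(s) = K_p·G_p(s)/(1 + K_p·G_p(s)) = 104.2/(s + 4.6 + 104.2) = 104.2/(s + 108.8).
Time constant τ = 1/108.8 = 0.009192 s, so the 2% settling time is about 4τ = 0.0368 s.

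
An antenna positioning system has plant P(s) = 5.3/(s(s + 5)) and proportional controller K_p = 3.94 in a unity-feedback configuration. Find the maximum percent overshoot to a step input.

12.8%

From 1 + K_pP(s) = 0: s² + 5s + 20.88 = 0 ⇒ ω_n = 4.57, ζ = 0.5471.
%OS = 100·exp(−πζ/√(1−ζ²)) = 100·exp(−π·0.5471/√0.7007) = 12.8%.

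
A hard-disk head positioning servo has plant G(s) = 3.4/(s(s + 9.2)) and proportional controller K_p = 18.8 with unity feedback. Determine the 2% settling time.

T_s ≈ 0.87 s

From 1 + K_pG(s) = 0: s² + 9.2s + 63.92 = 0 ⇒ ω_n = 7.995, ζ = 0.5754.
2% settling time T_s ≈ 4/(ζω_n) = 4/4.6 = 0.87 s.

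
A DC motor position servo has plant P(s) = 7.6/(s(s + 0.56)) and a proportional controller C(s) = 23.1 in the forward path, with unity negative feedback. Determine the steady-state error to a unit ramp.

The loop has one pole at the origin (type 1). Velocity error constant K_v = lim_{s→0} s·C(s)P(s) = 23.1·7.6/0.56 = 313.5.
Steady-state error to a unit ramp: e_ss = 1/K_v = 0.00319.

0.00319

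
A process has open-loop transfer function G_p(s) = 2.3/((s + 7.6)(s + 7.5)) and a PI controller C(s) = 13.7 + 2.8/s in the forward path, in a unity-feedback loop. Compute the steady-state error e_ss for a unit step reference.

The open loop C(s)G_p(s) has a pole at the origin (type 1), so the static position error constant is infinite and e_ss = 1/(1+∞) = 0.

0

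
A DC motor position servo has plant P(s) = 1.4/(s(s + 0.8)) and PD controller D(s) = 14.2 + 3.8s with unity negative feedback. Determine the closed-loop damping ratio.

Forward path: (14.2 + 3.8s)·1.4/(s(s+0.8)). The closed-loop characteristic equation is s² + (0.8 + 1.4·3.8)s + 1.4·14.2 = 0.
That is s² + 6.12s + 19.88 = 0, so ω_n = 4.459 rad/s and ζ = 6.12/(2·4.459) = 0.6863.

ζ = 0.686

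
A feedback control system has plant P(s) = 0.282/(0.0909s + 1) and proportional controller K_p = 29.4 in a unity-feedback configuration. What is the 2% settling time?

T_s ≈ 0.0391 s

Closed loop: T(s) = K_p·P/(1+K_p·P) = 8.291/(0.0909s + 1 + 8.291), with pole at s = −(1 + 8.291)/0.0909 = −102.2.
τ = 1/102.2 = 0.009784 s, so 2% settling time ≈ 4τ = 0.0391 s.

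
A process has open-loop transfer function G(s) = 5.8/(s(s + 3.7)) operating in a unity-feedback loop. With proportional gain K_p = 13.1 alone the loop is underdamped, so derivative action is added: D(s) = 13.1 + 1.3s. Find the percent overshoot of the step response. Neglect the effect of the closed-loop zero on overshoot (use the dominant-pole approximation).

7.07%

Forward path: (13.1 + 1.3s)·5.8/(s(s+3.7)). The closed-loop characteristic equation is s² + (3.7 + 5.8·1.3)s + 5.8·13.1 = 0.
That is s² + 11.24s + 75.98 = 0, so ω_n = 8.717 rad/s and ζ = 11.24/(2·8.717) = 0.6447.
%OS = 100·exp(−πζ/√(1−ζ²)) = 7.07%.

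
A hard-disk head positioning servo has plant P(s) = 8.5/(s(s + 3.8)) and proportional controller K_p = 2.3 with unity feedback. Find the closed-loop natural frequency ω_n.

1 + K_p·P(s) = 0 gives s² + 3.8s + 19.55 = 0.
Matching s² + 2ζω_n s + ω_n²: ω_n = √19.55 = 4.422 rad/s and 2ζω_n = 3.8, so ζ = 3.8/(2·4.422) = 0.43.

ω_n = 4.42 rad/s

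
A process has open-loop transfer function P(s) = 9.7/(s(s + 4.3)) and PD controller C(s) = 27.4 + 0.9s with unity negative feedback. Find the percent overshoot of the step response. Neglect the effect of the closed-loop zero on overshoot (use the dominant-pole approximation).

25.4%

Forward path: (27.4 + 0.9s)·9.7/(s(s+4.3)). The closed-loop characteristic equation is s² + (4.3 + 9.7·0.9)s + 9.7·27.4 = 0.
That is s² + 13.03s + 265.8 = 0, so ω_n = 16.3 rad/s and ζ = 13.03/(2·16.3) = 0.3996.
%OS = 100·exp(−πζ/√(1−ζ²)) = 25.4%.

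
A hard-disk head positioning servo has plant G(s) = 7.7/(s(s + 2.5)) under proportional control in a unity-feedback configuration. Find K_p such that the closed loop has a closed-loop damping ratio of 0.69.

K_p = 0.426

Closed-loop characteristic equation: s² + 2.5s + K_p·7.7 = 0.
So ω_n = √(7.7K_p) and 2ζω_n = 2.5, giving ζ = 2.5/(2√(7.7K_p)).
Setting ζ = 0.69: √(7.7K_p) = 2.5/(2·0.69) = 1.812, so K_p = 3.282/7.7 = 0.426.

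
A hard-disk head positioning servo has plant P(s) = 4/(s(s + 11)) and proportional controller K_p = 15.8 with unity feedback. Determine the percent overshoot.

4.93%

The closed-loop denominator s² + 11s + 63.2 gives ω_n = √63.2 = 7.95 and ζ = 11/(2ω_n) = 0.6918.
%OS = 100·exp(−πζ/√(1−ζ²)) = 100·exp(−π·0.6918/√0.5214) = 4.93%.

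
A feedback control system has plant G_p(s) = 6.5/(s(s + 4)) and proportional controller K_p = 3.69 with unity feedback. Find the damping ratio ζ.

With unity feedback the closed-loop characteristic equation is s² + 4s + 3.69·6.5 = s² + 4s + 23.98 = 0.
Matching s² + 2ζω_n s + ω_n²: ω_n = √23.98 = 4.897 rad/s and 2ζω_n = 4, so ζ = 4/(2·4.897) = 0.408.

ζ = 0.408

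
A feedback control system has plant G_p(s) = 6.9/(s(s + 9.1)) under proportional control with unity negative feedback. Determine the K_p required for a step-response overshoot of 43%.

From %OS = 100·exp(−πζ/√(1−ζ²)) = 43%, ζ = −ln(0.43)/√(π²+ln²(0.43)) = 0.2594.
Characteristic equation s² + 9.1s + 6.9K_p = 0 gives ζ = 9.1/(2√(6.9K_p)).
Setting ζ = 0.2594: √(6.9K_p) = 9.1/(2·0.2594) = 17.54, so K_p = 307.6/6.9 = 44.6.

K_p = 44.6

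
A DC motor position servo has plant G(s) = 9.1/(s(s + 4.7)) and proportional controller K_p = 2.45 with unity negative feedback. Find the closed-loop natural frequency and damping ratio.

With unity feedback the closed-loop characteristic equation is s² + 4.7s + 2.45·9.1 = s² + 4.7s + 22.3 = 0.
So ω_n² = 22.3 ⇒ ω_n = 4.722 rad/s, and ζ = 4.7/(2ω_n) = 0.498.

ω_n = 4.72 rad/s, ζ = 0.498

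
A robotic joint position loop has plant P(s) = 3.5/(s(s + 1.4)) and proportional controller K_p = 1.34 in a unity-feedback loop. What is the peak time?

The closed-loop denominator s² + 1.4s + 4.69 gives ω_n = √4.69 = 2.166 and ζ = 1.4/(2ω_n) = 0.3232.
Damped frequency ω_d = ω_n√(1−ζ²) = 2.049 rad/s, so peak time T_p = π/ω_d = 1.53 s.

T_p = 1.53 s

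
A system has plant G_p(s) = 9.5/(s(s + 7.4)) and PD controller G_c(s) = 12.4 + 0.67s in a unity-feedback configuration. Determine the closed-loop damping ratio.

ζ = 0.634

Forward path: (12.4 + 0.67s)·9.5/(s(s+7.4)). The closed-loop characteristic equation is s² + (7.4 + 9.5·0.67)s + 9.5·12.4 = 0.
That is s² + 13.77s + 117.8 = 0, so ω_n = 10.85 rad/s and ζ = 13.77/(2·10.85) = 0.6341.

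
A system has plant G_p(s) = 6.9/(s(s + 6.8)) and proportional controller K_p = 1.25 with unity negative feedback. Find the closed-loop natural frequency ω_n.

ω_n = 2.94 rad/s

1 + K_p·G_p(s) = 0 gives s² + 6.8s + 8.625 = 0.
Matching s² + 2ζω_n s + ω_n²: ω_n = √8.625 = 2.937 rad/s and 2ζω_n = 6.8, so ζ = 6.8/(2·2.937) = 1.16.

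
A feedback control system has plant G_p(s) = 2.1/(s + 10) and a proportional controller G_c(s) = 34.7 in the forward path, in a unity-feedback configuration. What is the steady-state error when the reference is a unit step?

0.121

The loop is type 0. Static position error constant K_pos = G_c(0)·G_p(0) = 34.7·0.21 = 7.287.
Steady-state error to a unit step: e_ss = 1/(1+K_pos) = 1/8.287 = 0.121.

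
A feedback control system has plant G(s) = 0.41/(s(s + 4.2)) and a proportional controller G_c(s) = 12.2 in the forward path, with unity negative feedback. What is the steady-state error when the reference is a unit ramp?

The loop has one pole at the origin (type 1). Velocity error constant K_v = lim_{s→0} s·G_c(s)G(s) = 12.2·0.41/4.2 = 1.191.
Steady-state error to a unit ramp: e_ss = 1/K_v = 0.84.

0.84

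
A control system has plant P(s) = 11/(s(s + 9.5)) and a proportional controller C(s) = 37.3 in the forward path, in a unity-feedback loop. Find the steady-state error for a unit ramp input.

The loop has one pole at the origin (type 1). Velocity error constant K_v = lim_{s→0} s·C(s)P(s) = 37.3·11/9.5 = 43.19.
Steady-state error to a unit ramp: e_ss = 1/K_v = 0.0232.

0.0232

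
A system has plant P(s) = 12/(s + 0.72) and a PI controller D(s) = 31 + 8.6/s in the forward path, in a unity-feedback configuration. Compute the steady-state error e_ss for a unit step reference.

0

The open loop D(s)P(s) has a pole at the origin (type 1), so the static position error constant is infinite and e_ss = 1/(1+∞) = 0.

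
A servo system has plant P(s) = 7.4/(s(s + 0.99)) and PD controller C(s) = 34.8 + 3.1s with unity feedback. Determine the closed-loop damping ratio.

ζ = 0.746

Forward path: (34.8 + 3.1s)·7.4/(s(s+0.99)). The closed-loop characteristic equation is s² + (0.99 + 7.4·3.1)s + 7.4·34.8 = 0.
That is s² + 23.93s + 257.5 = 0, so ω_n = 16.05 rad/s and ζ = 23.93/(2·16.05) = 0.7456.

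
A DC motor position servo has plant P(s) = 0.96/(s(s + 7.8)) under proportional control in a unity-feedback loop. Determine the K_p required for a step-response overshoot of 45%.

From %OS = 100·exp(−πζ/√(1−ζ²)) = 45%, ζ = −ln(0.45)/√(π²+ln²(0.45)) = 0.2463.
Characteristic equation s² + 7.8s + 0.96K_p = 0 gives ζ = 7.8/(2√(0.96K_p)).
Setting ζ = 0.2463: √(0.96K_p) = 7.8/(2·0.2463) = 15.83, so K_p = 250.6/0.96 = 261.

K_p = 261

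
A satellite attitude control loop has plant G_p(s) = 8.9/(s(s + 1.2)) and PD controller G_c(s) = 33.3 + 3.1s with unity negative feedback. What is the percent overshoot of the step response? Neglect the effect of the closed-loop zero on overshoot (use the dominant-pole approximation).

Forward path: (33.3 + 3.1s)·8.9/(s(s+1.2)). The closed-loop characteristic equation is s² + (1.2 + 8.9·3.1)s + 8.9·33.3 = 0.
That is s² + 28.79s + 296.4 = 0, so ω_n = 17.22 rad/s and ζ = 28.79/(2·17.22) = 0.8362.
%OS = 100·exp(−πζ/√(1−ζ²)) = 0.832%.

0.832%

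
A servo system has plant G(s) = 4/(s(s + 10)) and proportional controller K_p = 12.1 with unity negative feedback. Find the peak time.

Closed-loop characteristic equation: s² + 10s + 48.4 = 0, so ω_n = 6.957 rad/s and ζ = 10/(2·6.957) = 0.7187.
Damped frequency ω_d = ω_n√(1−ζ²) = 4.837 rad/s, so peak time T_p = π/ω_d = 0.649 s.

T_p = 0.649 s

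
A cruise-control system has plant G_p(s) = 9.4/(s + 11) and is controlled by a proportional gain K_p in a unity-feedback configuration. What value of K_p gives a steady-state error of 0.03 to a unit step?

For a type-0 loop with proportional control, e_ss = 1/(1 + K_p·G_p(0)).
G_p(0) = 0.8545. Require 1/(1 + K_p·0.8545) = 0.03, so 1 + 0.8545·K_p = 33.33.
K_p = (33.33 − 1)/0.8545 = 37.8.

K_p = 37.8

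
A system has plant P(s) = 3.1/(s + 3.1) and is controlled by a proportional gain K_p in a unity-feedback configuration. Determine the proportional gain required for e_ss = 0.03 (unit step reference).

Steady-state error for a unit step on this type-0 loop is 1/(1 + K_p·P(0)).
P(0) = 1. Require 1/(1 + K_p·1) = 0.03, so 1 + 1·K_p = 33.33.
K_p = (33.33 − 1)/1 = 32.3.

K_p = 32.3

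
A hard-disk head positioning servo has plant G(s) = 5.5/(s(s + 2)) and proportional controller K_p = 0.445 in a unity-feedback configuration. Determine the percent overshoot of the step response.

7.34%

Closed-loop characteristic equation: s² + 2s + 2.448 = 0, so ω_n = 1.564 rad/s and ζ = 2/(2·1.564) = 0.6392.
%OS = 100·exp(−πζ/√(1−ζ²)) = 100·exp(−π·0.6392/√0.5914) = 7.34%.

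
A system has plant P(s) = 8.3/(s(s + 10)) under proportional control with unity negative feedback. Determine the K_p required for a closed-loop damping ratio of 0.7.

K_p = 6.15

Closed-loop characteristic equation: s² + 10s + K_p·8.3 = 0.
So ω_n = √(8.3K_p) and 2ζω_n = 10, giving ζ = 10/(2√(8.3K_p)).
Setting ζ = 0.7: √(8.3K_p) = 10/(2·0.7) = 7.143, so K_p = 51.02/8.3 = 6.15.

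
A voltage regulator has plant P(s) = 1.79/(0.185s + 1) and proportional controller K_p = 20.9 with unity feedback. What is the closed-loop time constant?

Closed loop: T(s) = K_p·P/(1+K_p·P) = 37.41/(0.185s + 1 + 37.41), with pole at s = −(1 + 37.41)/0.185 = −207.6.
Closed-loop time constant τ = 1/207.6 = 0.00482 s.

τ = 0.00482 s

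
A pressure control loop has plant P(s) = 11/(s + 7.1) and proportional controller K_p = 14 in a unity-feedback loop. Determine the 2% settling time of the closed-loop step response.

T_s ≈ 0.0248 s

Closed-loop transfer function: T(s) = K_p·P(s)/(1 + K_p·P(s)) = 154/(s + 7.1 + 154) = 154/(s + 161.1).
Time constant τ = 1/161.1 = 0.006207 s, so the 2% settling time is about 4τ = 0.0248 s.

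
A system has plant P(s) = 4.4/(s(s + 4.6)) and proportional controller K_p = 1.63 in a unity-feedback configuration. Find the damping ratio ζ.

1 + K_p·P(s) = 0 gives s² + 4.6s + 7.172 = 0.
So ω_n² = 7.172 ⇒ ω_n = 2.678 rad/s, and ζ = 4.6/(2ω_n) = 0.859.

ζ = 0.859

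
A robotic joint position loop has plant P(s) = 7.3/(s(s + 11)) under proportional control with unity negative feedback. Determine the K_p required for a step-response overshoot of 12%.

From %OS = 100·exp(−πζ/√(1−ζ²)) = 12%, ζ = −ln(0.12)/√(π²+ln²(0.12)) = 0.5594.
Characteristic equation s² + 11s + 7.3K_p = 0 gives ζ = 11/(2√(7.3K_p)).
Setting ζ = 0.5594: √(7.3K_p) = 11/(2·0.5594) = 9.832, so K_p = 96.66/7.3 = 13.2.

K_p = 13.2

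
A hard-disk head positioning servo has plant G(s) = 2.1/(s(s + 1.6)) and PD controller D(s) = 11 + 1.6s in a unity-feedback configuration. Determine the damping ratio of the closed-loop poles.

ζ = 0.516

Forward path: (11 + 1.6s)·2.1/(s(s+1.6)). The closed-loop characteristic equation is s² + (1.6 + 2.1·1.6)s + 2.1·11 = 0.
That is s² + 4.96s + 23.1 = 0, so ω_n = 4.806 rad/s and ζ = 4.96/(2·4.806) = 0.516.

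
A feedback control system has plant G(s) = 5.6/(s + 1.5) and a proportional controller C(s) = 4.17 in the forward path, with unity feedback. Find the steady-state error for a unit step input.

The loop is type 0. Static position error constant K_pos = C(0)·G(0) = 4.17·3.733 = 15.57.
Steady-state error to a unit step: e_ss = 1/(1+K_pos) = 1/16.57 = 0.0604.

0.0604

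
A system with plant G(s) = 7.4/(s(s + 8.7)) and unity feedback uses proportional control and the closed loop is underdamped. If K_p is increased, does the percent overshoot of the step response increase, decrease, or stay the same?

increase

Characteristic equation s² + 8.7s + K_p·7.4 = 0: raising K_p raises ω_n while 2ζω_n = 8.7 is fixed, so ζ falls and overshoot grows.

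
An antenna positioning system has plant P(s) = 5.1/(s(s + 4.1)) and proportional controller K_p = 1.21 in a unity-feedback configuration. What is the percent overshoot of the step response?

From 1 + K_pP(s) = 0: s² + 4.1s + 6.171 = 0 ⇒ ω_n = 2.484, ζ = 0.8252.
%OS = 100·exp(−πζ/√(1−ζ²)) = 100·exp(−π·0.8252/√0.319) = 1.02%.

1.02%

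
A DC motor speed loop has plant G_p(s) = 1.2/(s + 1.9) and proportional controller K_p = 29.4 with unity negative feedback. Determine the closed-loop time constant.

τ = 0.0269 s

Closed-loop transfer function: T(s) = K_p·G_p(s)/(1 + K_p·G_p(s)) = 35.28/(s + 1.9 + 35.28) = 35.28/(s + 37.18).
Time constant τ = 1/37.18 = 0.0269 s.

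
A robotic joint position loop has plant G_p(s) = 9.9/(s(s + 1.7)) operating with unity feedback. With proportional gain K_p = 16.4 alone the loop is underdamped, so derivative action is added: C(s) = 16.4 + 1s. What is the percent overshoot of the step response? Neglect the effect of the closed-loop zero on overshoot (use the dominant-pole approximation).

20.1%

Forward path: (16.4 + 1s)·9.9/(s(s+1.7)). The closed-loop characteristic equation is s² + (1.7 + 9.9·1)s + 9.9·16.4 = 0.
That is s² + 11.6s + 162.4 = 0, so ω_n = 12.74 rad/s and ζ = 11.6/(2·12.74) = 0.4552.
%OS = 100·exp(−πζ/√(1−ζ²)) = 20.1%.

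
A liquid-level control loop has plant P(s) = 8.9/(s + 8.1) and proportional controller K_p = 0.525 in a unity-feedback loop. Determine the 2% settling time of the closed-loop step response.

T_s ≈ 0.313 s

Closed-loop transfer function: T(s) = K_p·P(s)/(1 + K_p·P(s)) = 4.673/(s + 8.1 + 4.673) = 4.673/(s + 12.77).
Time constant τ = 1/12.77 = 0.07829 s, so the 2% settling time is about 4τ = 0.313 s.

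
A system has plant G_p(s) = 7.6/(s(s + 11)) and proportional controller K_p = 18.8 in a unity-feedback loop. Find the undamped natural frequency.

The closed-loop denominator is s(s+11) + 18.8·7.6 = s² + 11s + 142.9.
Matching s² + 2ζω_n s + ω_n²: ω_n = √142.9 = 11.95 rad/s and 2ζω_n = 11, so ζ = 11/(2·11.95) = 0.46.

ω_n = 12 rad/s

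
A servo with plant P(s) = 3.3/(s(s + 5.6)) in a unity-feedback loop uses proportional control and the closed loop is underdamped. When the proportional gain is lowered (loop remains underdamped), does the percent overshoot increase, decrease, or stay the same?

ζ = 5.6/(2√(3.3K_p)) rises as K_p falls; higher damping means less overshoot.

decrease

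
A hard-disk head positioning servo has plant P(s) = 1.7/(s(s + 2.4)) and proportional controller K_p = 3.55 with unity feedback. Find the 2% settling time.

T_s ≈ 3.33 s

The closed-loop denominator s² + 2.4s + 6.035 gives ω_n = √6.035 = 2.457 and ζ = 2.4/(2ω_n) = 0.4885.
2% settling time T_s ≈ 4/(ζω_n) = 4/1.2 = 3.33 s.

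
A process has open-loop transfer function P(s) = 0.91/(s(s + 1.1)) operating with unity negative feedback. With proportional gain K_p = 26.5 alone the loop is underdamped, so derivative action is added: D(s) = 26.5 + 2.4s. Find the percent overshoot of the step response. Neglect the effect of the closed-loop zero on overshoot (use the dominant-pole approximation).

Forward path: (26.5 + 2.4s)·0.91/(s(s+1.1)). The closed-loop characteristic equation is s² + (1.1 + 0.91·2.4)s + 0.91·26.5 = 0.
That is s² + 3.284s + 24.12 = 0, so ω_n = 4.911 rad/s and ζ = 3.284/(2·4.911) = 0.3344.
%OS = 100·exp(−πζ/√(1−ζ²)) = 32.8%.

32.8%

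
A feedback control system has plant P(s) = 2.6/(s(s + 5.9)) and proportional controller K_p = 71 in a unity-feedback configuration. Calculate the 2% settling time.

T_s ≈ 1.36 s

Closed-loop characteristic equation: s² + 5.9s + 184.6 = 0, so ω_n = 13.59 rad/s and ζ = 5.9/(2·13.59) = 0.2171.
2% settling time T_s ≈ 4/(ζω_n) = 4/2.95 = 1.36 s.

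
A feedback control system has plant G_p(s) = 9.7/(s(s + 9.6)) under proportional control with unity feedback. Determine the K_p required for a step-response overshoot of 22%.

K_p = 12.6

From %OS = 100·exp(−πζ/√(1−ζ²)) = 22%, ζ = −ln(0.22)/√(π²+ln²(0.22)) = 0.4342.
Characteristic equation s² + 9.6s + 9.7K_p = 0 gives ζ = 9.6/(2√(9.7K_p)).
Setting ζ = 0.4342: √(9.7K_p) = 9.6/(2·0.4342) = 11.06, so K_p = 122.2/9.7 = 12.6.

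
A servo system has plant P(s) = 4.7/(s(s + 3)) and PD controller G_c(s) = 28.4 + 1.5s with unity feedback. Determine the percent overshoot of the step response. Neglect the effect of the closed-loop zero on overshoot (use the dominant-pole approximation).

Forward path: (28.4 + 1.5s)·4.7/(s(s+3)). The closed-loop characteristic equation is s² + (3 + 4.7·1.5)s + 4.7·28.4 = 0.
That is s² + 10.05s + 133.5 = 0, so ω_n = 11.55 rad/s and ζ = 10.05/(2·11.55) = 0.4349.
%OS = 100·exp(−πζ/√(1−ζ²)) = 21.9%.

21.9%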